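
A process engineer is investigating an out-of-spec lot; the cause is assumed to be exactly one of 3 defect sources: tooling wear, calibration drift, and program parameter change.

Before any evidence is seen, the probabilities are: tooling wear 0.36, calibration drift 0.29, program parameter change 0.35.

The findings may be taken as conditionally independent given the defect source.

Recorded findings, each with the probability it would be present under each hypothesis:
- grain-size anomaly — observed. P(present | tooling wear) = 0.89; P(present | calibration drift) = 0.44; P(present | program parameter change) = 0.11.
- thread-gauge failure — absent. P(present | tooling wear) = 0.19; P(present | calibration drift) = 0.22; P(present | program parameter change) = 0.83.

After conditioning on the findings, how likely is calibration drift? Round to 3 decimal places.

0.272

By Bayes' rule with conditional independence, the unnormalized weight for each hypothesis is prior × ∏ likelihoods (using 1 − P(present | H) for each absent finding):
  tooling wear: 0.36 × 0.89 × (1 − 0.19) = 0.25952
  calibration drift: 0.29 × 0.44 × (1 − 0.22) = 0.099528
  program parameter change: 0.35 × 0.11 × (1 − 0.83) = 0.006545
The unnormalized weights sum to 0.3656.
P(calibration drift | evidence) = 0.099528 / 0.3656 ≈ 0.272.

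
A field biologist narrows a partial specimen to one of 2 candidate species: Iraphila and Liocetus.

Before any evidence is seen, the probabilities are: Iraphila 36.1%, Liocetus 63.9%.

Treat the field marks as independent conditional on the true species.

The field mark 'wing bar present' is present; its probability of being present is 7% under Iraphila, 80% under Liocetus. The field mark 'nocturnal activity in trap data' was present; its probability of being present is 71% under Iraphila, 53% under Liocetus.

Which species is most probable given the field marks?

By Bayes' rule with conditional independence, the unnormalized weight for each hypothesis is prior × ∏ likelihoods:
  Iraphila: 0.361 × 0.07 × 0.71 = 0.017942
  Liocetus: 0.639 × 0.80 × 0.53 = 0.27094
Normalizing constant Z = 0.017942 + 0.27094 = 0.28888.
P(Iraphila | evidence) ≈ 0.017942 / 0.28888 ≈ 0.062
P(Liocetus | evidence) ≈ 0.27094 / 0.28888 ≈ 0.938
The largest is 0.938, so Liocetus is most probable.

Liocetus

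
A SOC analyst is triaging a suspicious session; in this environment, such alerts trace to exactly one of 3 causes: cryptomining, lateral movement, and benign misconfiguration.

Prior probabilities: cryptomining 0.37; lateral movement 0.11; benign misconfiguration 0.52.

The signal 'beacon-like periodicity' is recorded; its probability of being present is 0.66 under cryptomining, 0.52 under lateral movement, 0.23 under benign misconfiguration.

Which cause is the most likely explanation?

Multiply each prior by the likelihood of the signal:
  cryptomining: 0.37 × 0.66 = 0.2442
  lateral movement: 0.11 × 0.52 = 0.0572
  benign misconfiguration: 0.52 × 0.23 = 0.1196
Normalizing constant Z = 0.2442 + 0.0572 + 0.1196 = 0.421.
P(cryptomining | evidence) ≈ 0.2442 / 0.421 ≈ 0.580
P(lateral movement | evidence) ≈ 0.0572 / 0.421 ≈ 0.136
P(benign misconfiguration | evidence) ≈ 0.1196 / 0.421 ≈ 0.284
The largest is 0.580, so cryptomining is most probable.

cryptomining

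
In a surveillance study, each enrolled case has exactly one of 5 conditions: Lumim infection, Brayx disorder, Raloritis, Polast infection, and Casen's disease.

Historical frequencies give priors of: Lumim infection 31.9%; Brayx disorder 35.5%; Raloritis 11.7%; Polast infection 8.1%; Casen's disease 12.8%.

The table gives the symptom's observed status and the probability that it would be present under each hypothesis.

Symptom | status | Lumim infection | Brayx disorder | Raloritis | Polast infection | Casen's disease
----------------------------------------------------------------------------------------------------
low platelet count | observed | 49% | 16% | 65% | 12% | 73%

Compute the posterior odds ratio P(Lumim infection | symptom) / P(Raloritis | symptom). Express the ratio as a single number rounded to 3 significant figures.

2.06

Posterior odds equal prior odds times the likelihood ratio; only the two competing hypotheses matter.
  Lumim infection: 0.319 × 0.49 = 0.15631
  Raloritis: 0.117 × 0.65 = 0.07605
Posterior odds = 0.15631 / 0.07605 ≈ 2.06.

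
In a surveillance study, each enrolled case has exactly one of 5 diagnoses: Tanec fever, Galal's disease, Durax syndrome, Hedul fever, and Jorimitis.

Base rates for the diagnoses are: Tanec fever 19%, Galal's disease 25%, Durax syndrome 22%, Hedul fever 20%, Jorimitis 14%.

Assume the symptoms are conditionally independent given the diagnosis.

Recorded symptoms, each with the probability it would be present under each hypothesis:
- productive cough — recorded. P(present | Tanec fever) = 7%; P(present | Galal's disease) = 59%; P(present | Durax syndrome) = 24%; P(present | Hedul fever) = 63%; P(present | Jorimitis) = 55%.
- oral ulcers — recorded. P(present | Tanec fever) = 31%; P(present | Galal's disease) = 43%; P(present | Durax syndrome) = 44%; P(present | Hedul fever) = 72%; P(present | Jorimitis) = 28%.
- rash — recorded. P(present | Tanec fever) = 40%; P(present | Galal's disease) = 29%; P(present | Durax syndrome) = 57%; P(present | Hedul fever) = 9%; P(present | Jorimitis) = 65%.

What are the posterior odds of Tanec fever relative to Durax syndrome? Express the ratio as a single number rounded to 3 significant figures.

0.125

Posterior odds equal prior odds times the likelihood ratio; only the two competing hypotheses matter.
  Tanec fever: 0.19 × 0.07 × 0.31 × 0.40 = 0.0016492
  Durax syndrome: 0.22 × 0.24 × 0.44 × 0.57 = 0.013242
Posterior odds = 0.0016492 / 0.013242 ≈ 0.125.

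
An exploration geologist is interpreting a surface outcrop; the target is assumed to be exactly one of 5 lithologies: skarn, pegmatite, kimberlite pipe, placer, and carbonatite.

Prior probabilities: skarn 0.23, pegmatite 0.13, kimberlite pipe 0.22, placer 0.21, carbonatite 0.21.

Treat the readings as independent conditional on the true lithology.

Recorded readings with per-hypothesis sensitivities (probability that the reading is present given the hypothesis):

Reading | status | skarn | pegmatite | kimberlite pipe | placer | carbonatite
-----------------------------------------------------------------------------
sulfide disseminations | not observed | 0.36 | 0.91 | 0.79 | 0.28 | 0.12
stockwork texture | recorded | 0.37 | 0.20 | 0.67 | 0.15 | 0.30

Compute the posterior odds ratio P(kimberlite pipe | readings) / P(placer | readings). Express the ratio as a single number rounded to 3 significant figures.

1.36

Posterior odds equal prior odds times the likelihood ratio; only the two competing hypotheses matter (using 1 − P(present | H) for each absent reading).
  kimberlite pipe: 0.22 × (1 − 0.79) × 0.67 = 0.030954
  placer: 0.21 × (1 − 0.28) × 0.15 = 0.02268
Posterior odds = 0.030954 / 0.02268 ≈ 1.36.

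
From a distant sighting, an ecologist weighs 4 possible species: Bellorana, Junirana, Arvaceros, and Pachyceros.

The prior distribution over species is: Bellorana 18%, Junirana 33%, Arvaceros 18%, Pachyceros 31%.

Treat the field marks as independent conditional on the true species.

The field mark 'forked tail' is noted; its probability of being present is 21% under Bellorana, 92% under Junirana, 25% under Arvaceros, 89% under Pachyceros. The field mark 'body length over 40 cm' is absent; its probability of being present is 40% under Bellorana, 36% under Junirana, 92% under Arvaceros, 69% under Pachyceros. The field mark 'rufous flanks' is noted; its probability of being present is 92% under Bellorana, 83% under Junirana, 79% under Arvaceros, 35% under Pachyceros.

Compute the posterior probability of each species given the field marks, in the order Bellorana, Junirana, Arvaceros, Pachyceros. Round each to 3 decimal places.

By Bayes' rule with conditional independence, the unnormalized weight for each hypothesis is prior × ∏ likelihoods (using 1 − P(present | H) for each absent field mark):
  Bellorana: 0.18 × 0.21 × (1 − 0.40) × 0.92 = 0.020866
  Junirana: 0.33 × 0.92 × (1 − 0.36) × 0.83 = 0.16127
  Arvaceros: 0.18 × 0.25 × (1 − 0.92) × 0.79 = 0.002844
  Pachyceros: 0.31 × 0.89 × (1 − 0.69) × 0.35 = 0.029935
Marginal likelihood of the evidence = 0.21492.
P(Bellorana | evidence) = 0.020866 / 0.21492 ≈ 0.097
P(Junirana | evidence) = 0.16127 / 0.21492 ≈ 0.750
P(Arvaceros | evidence) = 0.002844 / 0.21492 ≈ 0.013
P(Pachyceros | evidence) = 0.029935 / 0.21492 ≈ 0.139

0.097, 0.750, 0.013, 0.139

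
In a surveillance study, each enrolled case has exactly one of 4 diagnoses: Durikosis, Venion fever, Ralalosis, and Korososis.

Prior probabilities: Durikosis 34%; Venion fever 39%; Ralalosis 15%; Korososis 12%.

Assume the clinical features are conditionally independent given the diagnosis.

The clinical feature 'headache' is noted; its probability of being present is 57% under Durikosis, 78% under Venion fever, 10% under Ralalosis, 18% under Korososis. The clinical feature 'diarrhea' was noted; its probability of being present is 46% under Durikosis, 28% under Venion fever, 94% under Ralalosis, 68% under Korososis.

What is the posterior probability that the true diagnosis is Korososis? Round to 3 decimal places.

For each hypothesis, the unnormalized posterior weight is prior × product of the clinical feature likelihoods:
  Durikosis: 0.34 × 0.57 × 0.46 = 0.089148
  Venion fever: 0.39 × 0.78 × 0.28 = 0.085176
  Ralalosis: 0.15 × 0.10 × 0.94 = 0.0141
  Korososis: 0.12 × 0.18 × 0.68 = 0.014688
Normalizing constant Z = 0.089148 + 0.085176 + 0.0141 + 0.014688 = 0.20311.
P(Korososis | evidence) = 0.014688 / 0.20311 ≈ 0.072.

0.072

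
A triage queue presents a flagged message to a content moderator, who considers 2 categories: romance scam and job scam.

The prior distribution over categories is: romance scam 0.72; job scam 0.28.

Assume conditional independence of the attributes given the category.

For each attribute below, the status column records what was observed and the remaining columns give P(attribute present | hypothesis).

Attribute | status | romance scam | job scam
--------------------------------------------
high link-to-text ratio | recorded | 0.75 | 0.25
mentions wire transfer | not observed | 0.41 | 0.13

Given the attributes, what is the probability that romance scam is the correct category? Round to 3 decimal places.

By Bayes' rule with conditional independence, the unnormalized weight for each hypothesis is prior × ∏ likelihoods (using 1 − P(present | H) for each absent attribute):
  romance scam: 0.72 × 0.75 × (1 − 0.41) = 0.3186
  job scam: 0.28 × 0.25 × (1 − 0.13) = 0.0609
Normalizing constant Z = 0.3186 + 0.0609 = 0.3795.
P(romance scam | evidence) = 0.3186 / 0.3795 ≈ 0.840.

0.840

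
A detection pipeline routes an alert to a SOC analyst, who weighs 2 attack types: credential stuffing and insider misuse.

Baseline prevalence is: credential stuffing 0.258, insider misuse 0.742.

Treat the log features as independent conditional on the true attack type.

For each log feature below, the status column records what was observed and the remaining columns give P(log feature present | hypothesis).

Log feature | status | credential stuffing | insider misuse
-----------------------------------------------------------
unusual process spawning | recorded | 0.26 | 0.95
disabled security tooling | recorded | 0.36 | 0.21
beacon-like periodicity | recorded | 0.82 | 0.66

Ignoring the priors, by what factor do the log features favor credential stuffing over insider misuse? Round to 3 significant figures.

0.583

Joint likelihood of the log feature pattern under each hypothesis:
  credential stuffing: 0.26 × 0.36 × 0.82 = 0.076752
  insider misuse: 0.95 × 0.21 × 0.66 = 0.13167
Bayes factor = 0.076752 / 0.13167 ≈ 0.583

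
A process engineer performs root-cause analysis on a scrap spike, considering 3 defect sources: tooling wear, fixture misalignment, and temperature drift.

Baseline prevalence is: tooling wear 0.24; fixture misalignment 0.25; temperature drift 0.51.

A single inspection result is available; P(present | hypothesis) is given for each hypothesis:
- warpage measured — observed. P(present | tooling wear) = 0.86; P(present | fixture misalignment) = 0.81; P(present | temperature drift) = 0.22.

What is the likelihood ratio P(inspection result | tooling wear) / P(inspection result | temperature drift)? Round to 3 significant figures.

The Bayes factor is the ratio of the two likelihoods.
  tooling wear: 0.86
  temperature drift: 0.22
Bayes factor = 0.86 / 0.22 ≈ 3.91

3.91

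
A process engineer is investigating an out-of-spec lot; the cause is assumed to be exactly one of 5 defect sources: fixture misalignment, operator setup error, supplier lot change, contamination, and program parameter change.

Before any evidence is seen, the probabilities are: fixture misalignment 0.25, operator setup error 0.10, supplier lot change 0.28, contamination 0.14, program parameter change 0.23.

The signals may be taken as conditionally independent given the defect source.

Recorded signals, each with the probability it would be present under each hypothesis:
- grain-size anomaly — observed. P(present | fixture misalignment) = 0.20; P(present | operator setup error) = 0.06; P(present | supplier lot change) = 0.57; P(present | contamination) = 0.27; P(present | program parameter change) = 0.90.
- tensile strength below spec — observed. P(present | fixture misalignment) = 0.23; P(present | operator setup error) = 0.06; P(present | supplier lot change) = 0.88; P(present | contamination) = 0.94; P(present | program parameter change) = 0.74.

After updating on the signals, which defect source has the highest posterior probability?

Multiply each prior by the joint likelihood of the signal pattern:
  fixture misalignment: 0.25 × 0.20 × 0.23 = 0.0115
  operator setup error: 0.10 × 0.06 × 0.06 = 0.00036
  supplier lot change: 0.28 × 0.57 × 0.88 = 0.14045
  contamination: 0.14 × 0.27 × 0.94 = 0.035532
  program parameter change: 0.23 × 0.90 × 0.74 = 0.15318
Marginal likelihood of the evidence = 0.34102.
P(fixture misalignment | evidence) ≈ 0.0115 / 0.34102 ≈ 0.034
P(operator setup error | evidence) ≈ 0.00036 / 0.34102 ≈ 0.001
P(supplier lot change | evidence) ≈ 0.14045 / 0.34102 ≈ 0.412
P(contamination | evidence) ≈ 0.035532 / 0.34102 ≈ 0.104
P(program parameter change | evidence) ≈ 0.15318 / 0.34102 ≈ 0.449
The largest is 0.449, so program parameter change is most probable.

program parameter change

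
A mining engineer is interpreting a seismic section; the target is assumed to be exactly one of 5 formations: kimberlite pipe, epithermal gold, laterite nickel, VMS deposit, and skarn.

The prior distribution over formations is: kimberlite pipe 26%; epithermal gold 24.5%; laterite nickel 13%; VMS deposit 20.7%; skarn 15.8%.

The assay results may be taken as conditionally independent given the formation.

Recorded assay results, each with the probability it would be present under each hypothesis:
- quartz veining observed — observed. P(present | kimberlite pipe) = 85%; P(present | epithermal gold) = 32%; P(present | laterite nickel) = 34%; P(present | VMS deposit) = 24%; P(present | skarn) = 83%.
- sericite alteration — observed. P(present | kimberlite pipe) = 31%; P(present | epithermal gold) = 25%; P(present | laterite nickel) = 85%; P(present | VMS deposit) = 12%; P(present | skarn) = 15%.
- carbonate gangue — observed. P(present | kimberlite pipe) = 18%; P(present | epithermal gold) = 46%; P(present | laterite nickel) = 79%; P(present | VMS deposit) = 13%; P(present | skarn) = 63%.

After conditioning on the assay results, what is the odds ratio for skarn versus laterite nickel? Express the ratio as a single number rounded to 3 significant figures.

0.418

Unnormalized posterior weight (prior times the assay result likelihoods) for each of the two hypotheses:
  skarn: 0.158 × 0.83 × 0.15 × 0.63 = 0.012393
  laterite nickel: 0.130 × 0.34 × 0.85 × 0.79 = 0.02968
Odds(skarn : laterite nickel) = 0.012393 / 0.02968 ≈ 0.418.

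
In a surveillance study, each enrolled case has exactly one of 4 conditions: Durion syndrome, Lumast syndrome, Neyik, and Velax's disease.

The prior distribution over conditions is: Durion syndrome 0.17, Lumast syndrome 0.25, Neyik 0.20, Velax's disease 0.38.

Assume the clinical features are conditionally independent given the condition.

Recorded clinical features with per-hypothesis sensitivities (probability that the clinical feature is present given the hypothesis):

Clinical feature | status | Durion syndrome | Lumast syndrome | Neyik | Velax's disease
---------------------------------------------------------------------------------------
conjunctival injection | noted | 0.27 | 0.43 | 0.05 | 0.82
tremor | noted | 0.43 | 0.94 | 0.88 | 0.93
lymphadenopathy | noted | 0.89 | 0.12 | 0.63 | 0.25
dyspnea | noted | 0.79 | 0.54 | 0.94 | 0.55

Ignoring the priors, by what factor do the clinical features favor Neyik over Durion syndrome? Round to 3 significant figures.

0.319

Take the product of per-clinical feature likelihoods under each hypothesis, then divide.
  Neyik: 0.05 × 0.88 × 0.63 × 0.94 = 0.026057
  Durion syndrome: 0.27 × 0.43 × 0.89 × 0.79 = 0.08163
Bayes factor = 0.026057 / 0.08163 ≈ 0.319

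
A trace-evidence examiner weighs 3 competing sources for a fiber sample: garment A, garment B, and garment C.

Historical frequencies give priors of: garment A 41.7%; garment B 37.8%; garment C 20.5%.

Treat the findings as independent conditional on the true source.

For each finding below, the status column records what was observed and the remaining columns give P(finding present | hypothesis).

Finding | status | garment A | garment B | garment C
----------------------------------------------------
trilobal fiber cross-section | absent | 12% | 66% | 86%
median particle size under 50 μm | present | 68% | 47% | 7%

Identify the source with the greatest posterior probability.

Multiply each prior by the joint likelihood of the evidence pattern (using 1 − P(present | H) for each absent finding):
  garment A: 0.417 × (1 − 0.12) × 0.68 = 0.24953
  garment B: 0.378 × (1 − 0.66) × 0.47 = 0.060404
  garment C: 0.205 × (1 − 0.86) × 0.07 = 0.002009
Normalizing constant Z = 0.24953 + 0.060404 + 0.002009 = 0.31195.
P(garment A | evidence) ≈ 0.24953 / 0.31195 ≈ 0.800
P(garment B | evidence) ≈ 0.060404 / 0.31195 ≈ 0.194
P(garment C | evidence) ≈ 0.002009 / 0.31195 ≈ 0.006
The largest is 0.800, so garment A is most probable.

garment A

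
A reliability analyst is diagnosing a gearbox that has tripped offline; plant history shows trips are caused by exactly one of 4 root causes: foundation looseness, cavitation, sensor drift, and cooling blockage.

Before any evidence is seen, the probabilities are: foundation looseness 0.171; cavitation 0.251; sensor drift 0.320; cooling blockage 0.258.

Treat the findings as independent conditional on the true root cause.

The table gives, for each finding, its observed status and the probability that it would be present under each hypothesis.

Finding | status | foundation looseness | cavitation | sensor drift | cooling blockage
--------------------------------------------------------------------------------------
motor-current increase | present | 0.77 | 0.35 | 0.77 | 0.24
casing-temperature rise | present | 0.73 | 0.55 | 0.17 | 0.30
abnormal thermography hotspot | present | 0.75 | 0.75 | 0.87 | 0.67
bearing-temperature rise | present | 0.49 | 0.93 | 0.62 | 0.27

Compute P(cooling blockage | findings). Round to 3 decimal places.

0.035

By Bayes' rule with conditional independence, the unnormalized weight for each hypothesis is prior × ∏ likelihoods:
  foundation looseness: 0.171 × 0.77 × 0.73 × 0.75 × 0.49 = 0.035324
  cavitation: 0.251 × 0.35 × 0.55 × 0.75 × 0.93 = 0.033701
  sensor drift: 0.320 × 0.77 × 0.17 × 0.87 × 0.62 = 0.022594
  cooling blockage: 0.258 × 0.24 × 0.30 × 0.67 × 0.27 = 0.0033604
Marginal likelihood of the evidence = 0.09498.
P(cooling blockage | evidence) = 0.0033604 / 0.09498 ≈ 0.035.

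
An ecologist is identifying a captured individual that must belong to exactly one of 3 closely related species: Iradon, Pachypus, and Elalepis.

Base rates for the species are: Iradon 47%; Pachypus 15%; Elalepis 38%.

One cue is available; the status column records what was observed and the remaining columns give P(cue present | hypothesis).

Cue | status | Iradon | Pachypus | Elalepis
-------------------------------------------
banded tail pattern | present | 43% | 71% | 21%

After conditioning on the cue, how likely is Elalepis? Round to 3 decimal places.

By Bayes' rule, the unnormalized weight for each hypothesis is prior × likelihood:
  Iradon: 0.47 × 0.43 = 0.2021
  Pachypus: 0.15 × 0.71 = 0.1065
  Elalepis: 0.38 × 0.21 = 0.0798
The unnormalized weights sum to 0.3884.
P(Elalepis | evidence) = 0.0798 / 0.3884 ≈ 0.205.

0.205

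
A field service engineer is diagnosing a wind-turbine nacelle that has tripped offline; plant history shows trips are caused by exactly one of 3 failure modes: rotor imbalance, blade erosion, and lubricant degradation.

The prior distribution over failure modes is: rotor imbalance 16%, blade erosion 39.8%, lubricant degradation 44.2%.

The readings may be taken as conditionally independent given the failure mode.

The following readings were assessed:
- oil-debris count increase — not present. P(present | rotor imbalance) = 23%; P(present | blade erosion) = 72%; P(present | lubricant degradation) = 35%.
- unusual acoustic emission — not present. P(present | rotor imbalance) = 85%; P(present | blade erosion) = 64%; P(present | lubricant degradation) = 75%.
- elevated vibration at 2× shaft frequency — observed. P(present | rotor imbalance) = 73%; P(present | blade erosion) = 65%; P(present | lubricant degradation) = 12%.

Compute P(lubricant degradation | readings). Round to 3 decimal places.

For each hypothesis, the unnormalized posterior weight is prior × product of the reading likelihoods (using 1 − P(present | H) for each absent reading):
  rotor imbalance: 0.160 × (1 − 0.23) × (1 − 0.85) × 0.73 = 0.01349
  blade erosion: 0.398 × (1 − 0.72) × (1 − 0.64) × 0.65 = 0.026077
  lubricant degradation: 0.442 × (1 − 0.35) × (1 − 0.75) × 0.12 = 0.008619
Marginal likelihood of the evidence = 0.048186.
P(lubricant degradation | evidence) = 0.008619 / 0.048186 ≈ 0.179.

0.179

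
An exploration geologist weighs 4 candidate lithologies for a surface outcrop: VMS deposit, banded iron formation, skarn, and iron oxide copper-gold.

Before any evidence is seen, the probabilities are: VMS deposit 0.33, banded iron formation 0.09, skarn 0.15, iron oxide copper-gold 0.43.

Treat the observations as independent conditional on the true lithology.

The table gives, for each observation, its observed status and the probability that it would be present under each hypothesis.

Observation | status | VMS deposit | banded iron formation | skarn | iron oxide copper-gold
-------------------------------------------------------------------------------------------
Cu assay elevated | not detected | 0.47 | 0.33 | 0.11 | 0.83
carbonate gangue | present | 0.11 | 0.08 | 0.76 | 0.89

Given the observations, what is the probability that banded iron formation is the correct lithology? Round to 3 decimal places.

Multiply each prior by the joint likelihood of the evidence pattern (using 1 − P(present | H) for each absent observation):
  VMS deposit: 0.33 × (1 − 0.47) × 0.11 = 0.019239
  banded iron formation: 0.09 × (1 − 0.33) × 0.08 = 0.004824
  skarn: 0.15 × (1 − 0.11) × 0.76 = 0.10146
  iron oxide copper-gold: 0.43 × (1 − 0.83) × 0.89 = 0.065059
Normalizing constant Z = 0.019239 + 0.004824 + 0.10146 + 0.065059 = 0.19058.
P(banded iron formation | evidence) = 0.004824 / 0.19058 ≈ 0.025.

0.025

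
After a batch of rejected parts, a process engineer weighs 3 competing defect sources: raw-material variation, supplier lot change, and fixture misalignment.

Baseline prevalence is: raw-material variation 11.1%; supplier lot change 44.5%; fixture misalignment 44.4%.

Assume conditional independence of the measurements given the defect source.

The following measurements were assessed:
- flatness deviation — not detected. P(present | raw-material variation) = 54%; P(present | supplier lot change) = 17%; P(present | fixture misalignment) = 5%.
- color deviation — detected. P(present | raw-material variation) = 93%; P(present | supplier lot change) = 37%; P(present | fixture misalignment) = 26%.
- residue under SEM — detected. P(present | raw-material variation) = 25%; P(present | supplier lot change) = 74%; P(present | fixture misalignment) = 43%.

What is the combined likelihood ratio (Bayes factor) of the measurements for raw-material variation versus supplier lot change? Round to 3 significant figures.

The Bayes factor is the ratio of the joint likelihoods of the measurement pattern under the two hypotheses (using 1 − P(present | H) for each absent measurement).
  raw-material variation: (1 − 0.54) × 0.93 × 0.25 = 0.10695
  supplier lot change: (1 − 0.17) × 0.37 × 0.74 = 0.22725
Bayes factor = 0.10695 / 0.22725 ≈ 0.471

0.471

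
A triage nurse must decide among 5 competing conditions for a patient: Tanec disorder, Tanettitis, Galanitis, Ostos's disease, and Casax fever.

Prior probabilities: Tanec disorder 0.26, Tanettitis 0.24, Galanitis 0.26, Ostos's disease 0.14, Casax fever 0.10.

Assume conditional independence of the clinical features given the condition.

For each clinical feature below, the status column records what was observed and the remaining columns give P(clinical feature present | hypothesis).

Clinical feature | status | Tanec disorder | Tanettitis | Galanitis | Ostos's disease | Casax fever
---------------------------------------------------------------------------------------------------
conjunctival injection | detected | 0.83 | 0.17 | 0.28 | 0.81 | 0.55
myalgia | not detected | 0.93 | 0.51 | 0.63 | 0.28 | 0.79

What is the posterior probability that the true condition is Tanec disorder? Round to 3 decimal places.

For each hypothesis, the unnormalized posterior weight is prior × product of the clinical feature likelihoods (using 1 − P(present | H) for each absent clinical feature):
  Tanec disorder: 0.26 × 0.83 × (1 − 0.93) = 0.015106
  Tanettitis: 0.24 × 0.17 × (1 − 0.51) = 0.019992
  Galanitis: 0.26 × 0.28 × (1 − 0.63) = 0.026936
  Ostos's disease: 0.14 × 0.81 × (1 − 0.28) = 0.081648
  Casax fever: 0.10 × 0.55 × (1 − 0.79) = 0.01155
Normalizing constant Z = 0.015106 + 0.019992 + 0.026936 + 0.081648 + 0.01155 = 0.15523.
P(Tanec disorder | evidence) = 0.015106 / 0.15523 ≈ 0.097.

0.097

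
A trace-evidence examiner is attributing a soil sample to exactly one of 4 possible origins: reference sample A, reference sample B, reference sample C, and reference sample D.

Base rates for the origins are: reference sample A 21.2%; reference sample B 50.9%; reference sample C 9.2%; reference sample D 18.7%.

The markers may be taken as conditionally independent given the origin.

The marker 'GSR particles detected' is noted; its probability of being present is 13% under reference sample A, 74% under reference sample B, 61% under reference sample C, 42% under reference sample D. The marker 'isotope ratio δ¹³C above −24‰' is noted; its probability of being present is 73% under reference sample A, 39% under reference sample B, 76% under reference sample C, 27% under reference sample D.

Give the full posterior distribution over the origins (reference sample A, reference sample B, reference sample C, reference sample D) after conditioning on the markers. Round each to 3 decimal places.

0.087, 0.636, 0.185, 0.092

For each hypothesis, the unnormalized posterior weight is prior × product of the marker likelihoods:
  reference sample A: 0.212 × 0.13 × 0.73 = 0.020119
  reference sample B: 0.509 × 0.74 × 0.39 = 0.1469
  reference sample C: 0.092 × 0.61 × 0.76 = 0.042651
  reference sample D: 0.187 × 0.42 × 0.27 = 0.021206
Normalizing constant Z = 0.020119 + 0.1469 + 0.042651 + 0.021206 = 0.23087.
P(reference sample A | evidence) = 0.020119 / 0.23087 ≈ 0.087
P(reference sample B | evidence) = 0.1469 / 0.23087 ≈ 0.636
P(reference sample C | evidence) = 0.042651 / 0.23087 ≈ 0.185
P(reference sample D | evidence) = 0.021206 / 0.23087 ≈ 0.092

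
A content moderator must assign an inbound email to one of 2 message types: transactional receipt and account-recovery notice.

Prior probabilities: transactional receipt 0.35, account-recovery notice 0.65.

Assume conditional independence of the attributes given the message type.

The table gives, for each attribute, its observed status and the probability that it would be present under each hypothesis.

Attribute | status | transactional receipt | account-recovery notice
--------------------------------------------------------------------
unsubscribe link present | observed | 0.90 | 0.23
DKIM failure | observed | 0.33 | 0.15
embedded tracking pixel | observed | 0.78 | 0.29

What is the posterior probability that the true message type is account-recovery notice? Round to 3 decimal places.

0.074

Multiply each prior by the joint likelihood of the attribute pattern:
  transactional receipt: 0.35 × 0.90 × 0.33 × 0.78 = 0.081081
  account-recovery notice: 0.65 × 0.23 × 0.15 × 0.29 = 0.0065033
Normalizing constant Z = 0.081081 + 0.0065033 = 0.087584.
P(account-recovery notice | evidence) = 0.0065033 / 0.087584 ≈ 0.074.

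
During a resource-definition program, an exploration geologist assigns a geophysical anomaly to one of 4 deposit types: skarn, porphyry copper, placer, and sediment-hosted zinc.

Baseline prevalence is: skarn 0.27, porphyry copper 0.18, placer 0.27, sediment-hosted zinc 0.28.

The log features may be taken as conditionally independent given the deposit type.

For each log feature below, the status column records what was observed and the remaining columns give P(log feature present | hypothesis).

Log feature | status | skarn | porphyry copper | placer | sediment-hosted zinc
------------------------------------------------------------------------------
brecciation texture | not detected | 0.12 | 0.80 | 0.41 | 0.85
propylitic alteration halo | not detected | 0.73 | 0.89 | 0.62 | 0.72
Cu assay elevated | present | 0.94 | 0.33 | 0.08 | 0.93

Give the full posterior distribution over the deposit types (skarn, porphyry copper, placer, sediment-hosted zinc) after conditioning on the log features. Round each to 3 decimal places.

By Bayes' rule with conditional independence, the unnormalized weight for each hypothesis is prior × ∏ likelihoods (using 1 − P(present | H) for each absent log feature):
  skarn: 0.27 × (1 − 0.12) × (1 − 0.73) × 0.94 = 0.060303
  porphyry copper: 0.18 × (1 − 0.80) × (1 − 0.89) × 0.33 = 0.0013068
  placer: 0.27 × (1 − 0.41) × (1 − 0.62) × 0.08 = 0.0048427
  sediment-hosted zinc: 0.28 × (1 − 0.85) × (1 − 0.72) × 0.93 = 0.010937
The unnormalized weights sum to 0.077389.
P(skarn | evidence) = 0.060303 / 0.077389 ≈ 0.779
P(porphyry copper | evidence) = 0.0013068 / 0.077389 ≈ 0.017
P(placer | evidence) = 0.0048427 / 0.077389 ≈ 0.063
P(sediment-hosted zinc | evidence) = 0.010937 / 0.077389 ≈ 0.141

0.779, 0.017, 0.063, 0.141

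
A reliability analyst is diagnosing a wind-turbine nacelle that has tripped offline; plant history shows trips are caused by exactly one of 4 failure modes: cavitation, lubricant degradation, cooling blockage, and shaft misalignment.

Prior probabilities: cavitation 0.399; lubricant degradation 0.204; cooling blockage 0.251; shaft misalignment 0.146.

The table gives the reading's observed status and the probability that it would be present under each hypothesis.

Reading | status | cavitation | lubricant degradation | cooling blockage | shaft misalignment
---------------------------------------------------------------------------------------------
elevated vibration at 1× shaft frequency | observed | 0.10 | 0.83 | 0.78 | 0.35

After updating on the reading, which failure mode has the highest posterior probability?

cooling blockage

For each hypothesis, the unnormalized posterior weight is prior × likelihood:
  cavitation: 0.399 × 0.10 = 0.0399
  lubricant degradation: 0.204 × 0.83 = 0.16932
  cooling blockage: 0.251 × 0.78 = 0.19578
  shaft misalignment: 0.146 × 0.35 = 0.0511
Normalizing constant Z = 0.0399 + 0.16932 + 0.19578 + 0.0511 = 0.4561.
P(cavitation | evidence) ≈ 0.0399 / 0.4561 ≈ 0.087
P(lubricant degradation | evidence) ≈ 0.16932 / 0.4561 ≈ 0.371
P(cooling blockage | evidence) ≈ 0.19578 / 0.4561 ≈ 0.429
P(shaft misalignment | evidence) ≈ 0.0511 / 0.4561 ≈ 0.112
The largest is 0.429, so cooling blockage is most probable.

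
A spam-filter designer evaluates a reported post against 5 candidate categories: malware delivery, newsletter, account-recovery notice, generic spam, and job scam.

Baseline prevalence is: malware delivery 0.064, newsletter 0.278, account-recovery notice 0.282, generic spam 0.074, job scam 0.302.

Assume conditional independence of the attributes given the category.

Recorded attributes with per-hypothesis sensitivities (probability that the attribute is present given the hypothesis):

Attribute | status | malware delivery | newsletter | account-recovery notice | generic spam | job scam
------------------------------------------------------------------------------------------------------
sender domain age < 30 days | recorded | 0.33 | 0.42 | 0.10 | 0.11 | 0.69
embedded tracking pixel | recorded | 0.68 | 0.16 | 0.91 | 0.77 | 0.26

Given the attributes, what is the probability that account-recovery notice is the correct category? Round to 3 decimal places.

0.215

By Bayes' rule with conditional independence, the unnormalized weight for each hypothesis is prior × ∏ likelihoods:
  malware delivery: 0.064 × 0.33 × 0.68 = 0.014362
  newsletter: 0.278 × 0.42 × 0.16 = 0.018682
  account-recovery notice: 0.282 × 0.10 × 0.91 = 0.025662
  generic spam: 0.074 × 0.11 × 0.77 = 0.0062678
  job scam: 0.302 × 0.69 × 0.26 = 0.054179
Normalizing constant Z = 0.014362 + 0.018682 + 0.025662 + 0.0062678 + 0.054179 = 0.11915.
P(account-recovery notice | evidence) = 0.025662 / 0.11915 ≈ 0.215.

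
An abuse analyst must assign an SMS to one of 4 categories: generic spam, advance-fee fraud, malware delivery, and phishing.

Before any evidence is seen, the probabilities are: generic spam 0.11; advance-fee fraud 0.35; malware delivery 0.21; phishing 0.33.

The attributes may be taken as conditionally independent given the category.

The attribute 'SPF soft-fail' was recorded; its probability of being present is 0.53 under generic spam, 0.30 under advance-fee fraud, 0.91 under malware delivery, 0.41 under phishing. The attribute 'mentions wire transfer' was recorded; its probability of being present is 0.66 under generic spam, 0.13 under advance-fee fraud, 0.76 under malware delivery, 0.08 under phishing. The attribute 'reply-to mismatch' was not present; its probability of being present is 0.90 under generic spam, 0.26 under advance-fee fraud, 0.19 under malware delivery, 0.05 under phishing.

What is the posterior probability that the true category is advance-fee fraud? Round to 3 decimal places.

For each hypothesis, the unnormalized posterior weight is prior × product of the attribute likelihoods (using 1 − P(present | H) for each absent attribute):
  generic spam: 0.11 × 0.53 × 0.66 × (1 − 0.90) = 0.0038478
  advance-fee fraud: 0.35 × 0.30 × 0.13 × (1 − 0.26) = 0.010101
  malware delivery: 0.21 × 0.91 × 0.76 × (1 − 0.19) = 0.11764
  phishing: 0.33 × 0.41 × 0.08 × (1 − 0.05) = 0.010283
Normalizing constant Z = 0.0038478 + 0.010101 + 0.11764 + 0.010283 = 0.14187.
P(advance-fee fraud | evidence) = 0.010101 / 0.14187 ≈ 0.071.

0.071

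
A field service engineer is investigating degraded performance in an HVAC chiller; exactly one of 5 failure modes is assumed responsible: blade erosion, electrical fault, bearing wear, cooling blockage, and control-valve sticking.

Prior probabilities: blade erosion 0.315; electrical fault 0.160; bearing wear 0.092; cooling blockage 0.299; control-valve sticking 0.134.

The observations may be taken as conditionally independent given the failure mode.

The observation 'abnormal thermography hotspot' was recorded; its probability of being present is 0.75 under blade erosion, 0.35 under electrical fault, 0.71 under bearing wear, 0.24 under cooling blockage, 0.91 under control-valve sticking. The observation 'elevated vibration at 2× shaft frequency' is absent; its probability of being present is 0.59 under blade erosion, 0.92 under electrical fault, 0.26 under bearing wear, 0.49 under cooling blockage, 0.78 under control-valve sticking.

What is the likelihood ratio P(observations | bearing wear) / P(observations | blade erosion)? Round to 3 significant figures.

Take the product of per-observation likelihoods under each hypothesis (using 1 − P(present | H) for each absent observation), then divide.
  bearing wear: 0.71 × (1 − 0.26) = 0.5254
  blade erosion: 0.75 × (1 − 0.59) = 0.3075
Bayes factor = 0.5254 / 0.3075 ≈ 1.71

1.71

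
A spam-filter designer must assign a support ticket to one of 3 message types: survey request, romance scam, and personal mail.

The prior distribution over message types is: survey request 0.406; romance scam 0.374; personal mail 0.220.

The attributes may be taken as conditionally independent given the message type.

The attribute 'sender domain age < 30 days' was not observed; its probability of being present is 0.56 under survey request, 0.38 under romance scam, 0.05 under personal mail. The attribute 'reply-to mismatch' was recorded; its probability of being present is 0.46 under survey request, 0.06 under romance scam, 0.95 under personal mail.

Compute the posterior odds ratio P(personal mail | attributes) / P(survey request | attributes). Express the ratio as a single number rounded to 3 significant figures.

2.42

Posterior odds equal prior odds times the likelihood ratio; only the two competing hypotheses matter (using 1 − P(present | H) for each absent attribute).
  personal mail: 0.220 × (1 − 0.05) × 0.95 = 0.19855
  survey request: 0.406 × (1 − 0.56) × 0.46 = 0.082174
Odds(personal mail : survey request) = 0.19855 / 0.082174 ≈ 2.42.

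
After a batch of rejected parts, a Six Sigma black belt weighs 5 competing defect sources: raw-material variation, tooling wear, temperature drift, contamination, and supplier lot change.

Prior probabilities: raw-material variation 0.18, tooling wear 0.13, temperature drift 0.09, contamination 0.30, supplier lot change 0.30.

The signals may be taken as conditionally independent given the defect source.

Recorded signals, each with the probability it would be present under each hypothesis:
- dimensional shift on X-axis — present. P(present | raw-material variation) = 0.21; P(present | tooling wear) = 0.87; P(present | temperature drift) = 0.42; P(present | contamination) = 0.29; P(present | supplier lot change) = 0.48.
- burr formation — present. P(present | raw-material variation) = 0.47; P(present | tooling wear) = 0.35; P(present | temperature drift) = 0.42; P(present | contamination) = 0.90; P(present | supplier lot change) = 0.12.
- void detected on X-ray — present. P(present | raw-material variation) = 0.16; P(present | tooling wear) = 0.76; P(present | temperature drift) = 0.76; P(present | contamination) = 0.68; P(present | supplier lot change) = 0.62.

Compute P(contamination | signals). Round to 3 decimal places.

0.489

By Bayes' rule with conditional independence, the unnormalized weight for each hypothesis is prior × ∏ likelihoods:
  raw-material variation: 0.18 × 0.21 × 0.47 × 0.16 = 0.0028426
  tooling wear: 0.13 × 0.87 × 0.35 × 0.76 = 0.030085
  temperature drift: 0.09 × 0.42 × 0.42 × 0.76 = 0.012066
  contamination: 0.30 × 0.29 × 0.90 × 0.68 = 0.053244
  supplier lot change: 0.30 × 0.48 × 0.12 × 0.62 = 0.010714
The unnormalized weights sum to 0.10895.
P(contamination | evidence) = 0.053244 / 0.10895 ≈ 0.489.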